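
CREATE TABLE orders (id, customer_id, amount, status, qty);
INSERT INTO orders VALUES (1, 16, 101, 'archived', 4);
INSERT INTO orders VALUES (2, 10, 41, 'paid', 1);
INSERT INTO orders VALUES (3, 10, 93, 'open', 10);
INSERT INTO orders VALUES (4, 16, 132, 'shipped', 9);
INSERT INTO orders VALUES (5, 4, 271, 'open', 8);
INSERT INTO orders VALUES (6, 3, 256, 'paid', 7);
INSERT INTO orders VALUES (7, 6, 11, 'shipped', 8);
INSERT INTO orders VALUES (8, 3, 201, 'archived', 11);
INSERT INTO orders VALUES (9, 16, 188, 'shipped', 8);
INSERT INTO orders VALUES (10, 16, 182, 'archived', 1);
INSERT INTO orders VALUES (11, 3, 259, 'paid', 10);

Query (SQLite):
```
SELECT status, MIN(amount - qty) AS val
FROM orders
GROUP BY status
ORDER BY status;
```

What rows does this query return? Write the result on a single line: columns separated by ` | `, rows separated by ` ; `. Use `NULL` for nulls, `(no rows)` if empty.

archived | 97 ; open | 83 ; paid | 40 ; shipped | 3

For each row compute amount - qty.
Group by status; take MIN of the expression per group.
  archived: ids {1, 8, 10} → MIN(amount - qty)=97
  open: ids {3, 5} → MIN(amount - qty)=83
  paid: ids {2, 6, 11} → MIN(amount - qty)=40
  shipped: ids {4, 7, 9} → MIN(amount - qty)=3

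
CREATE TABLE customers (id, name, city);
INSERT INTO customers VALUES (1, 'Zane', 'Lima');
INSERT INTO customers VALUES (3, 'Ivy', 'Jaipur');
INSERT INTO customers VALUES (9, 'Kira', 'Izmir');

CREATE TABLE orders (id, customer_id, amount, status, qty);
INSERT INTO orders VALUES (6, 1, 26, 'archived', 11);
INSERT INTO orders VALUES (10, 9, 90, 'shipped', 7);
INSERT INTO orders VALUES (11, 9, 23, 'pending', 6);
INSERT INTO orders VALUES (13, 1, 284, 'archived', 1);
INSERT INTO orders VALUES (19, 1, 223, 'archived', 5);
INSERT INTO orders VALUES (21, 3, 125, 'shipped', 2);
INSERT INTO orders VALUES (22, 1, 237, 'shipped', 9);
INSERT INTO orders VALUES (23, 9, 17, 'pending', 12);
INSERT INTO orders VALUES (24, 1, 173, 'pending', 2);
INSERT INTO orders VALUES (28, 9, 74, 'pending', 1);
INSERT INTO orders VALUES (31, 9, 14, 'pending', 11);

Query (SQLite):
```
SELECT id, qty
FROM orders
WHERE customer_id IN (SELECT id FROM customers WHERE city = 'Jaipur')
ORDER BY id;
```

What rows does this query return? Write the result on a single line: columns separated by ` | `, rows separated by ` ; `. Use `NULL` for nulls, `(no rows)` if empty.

Inner query: customers.id where city = 'Jaipur'.
Outer: keep orders rows whose customer_id is in that set.
Inner query → {3}

21 | 2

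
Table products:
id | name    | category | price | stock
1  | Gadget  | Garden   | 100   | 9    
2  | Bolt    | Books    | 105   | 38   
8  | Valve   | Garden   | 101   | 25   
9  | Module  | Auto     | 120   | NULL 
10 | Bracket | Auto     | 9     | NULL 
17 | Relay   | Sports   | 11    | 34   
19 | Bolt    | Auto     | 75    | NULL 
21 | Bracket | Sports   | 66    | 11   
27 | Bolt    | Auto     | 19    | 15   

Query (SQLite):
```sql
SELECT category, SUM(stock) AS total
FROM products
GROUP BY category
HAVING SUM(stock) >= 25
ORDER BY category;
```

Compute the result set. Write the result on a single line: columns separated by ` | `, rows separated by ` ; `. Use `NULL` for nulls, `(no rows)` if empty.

Books | 38 ; Garden | 34 ; Sports | 45

Partition products by category; compute SUM(stock) within each group.
HAVING: keep groups where SUM(stock) >= 25.
  Auto: ids {9, 10, 19, 27} → SUM(stock)=15
  Books: ids {2} → SUM(stock)=38
  Garden: ids {1, 8} → SUM(stock)=34
  Sports: ids {17, 21} → SUM(stock)=45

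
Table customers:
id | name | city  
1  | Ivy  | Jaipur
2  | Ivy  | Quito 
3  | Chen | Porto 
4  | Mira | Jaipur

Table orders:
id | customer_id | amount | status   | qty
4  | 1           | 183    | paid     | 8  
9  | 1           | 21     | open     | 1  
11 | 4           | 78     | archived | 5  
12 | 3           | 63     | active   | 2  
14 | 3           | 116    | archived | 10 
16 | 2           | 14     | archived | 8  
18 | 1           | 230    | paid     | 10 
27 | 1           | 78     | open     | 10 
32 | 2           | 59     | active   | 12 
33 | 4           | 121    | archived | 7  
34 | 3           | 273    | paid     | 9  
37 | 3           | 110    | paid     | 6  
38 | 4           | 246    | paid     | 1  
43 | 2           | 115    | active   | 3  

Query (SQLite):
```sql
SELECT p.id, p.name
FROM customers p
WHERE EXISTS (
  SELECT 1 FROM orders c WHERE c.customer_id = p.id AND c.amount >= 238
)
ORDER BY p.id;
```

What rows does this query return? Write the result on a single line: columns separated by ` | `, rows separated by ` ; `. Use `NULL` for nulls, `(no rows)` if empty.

3 | Chen ; 4 | Mira

For each customers row, check whether any orders with matching customer_id has amount >= 238.
Keep rows where that is true.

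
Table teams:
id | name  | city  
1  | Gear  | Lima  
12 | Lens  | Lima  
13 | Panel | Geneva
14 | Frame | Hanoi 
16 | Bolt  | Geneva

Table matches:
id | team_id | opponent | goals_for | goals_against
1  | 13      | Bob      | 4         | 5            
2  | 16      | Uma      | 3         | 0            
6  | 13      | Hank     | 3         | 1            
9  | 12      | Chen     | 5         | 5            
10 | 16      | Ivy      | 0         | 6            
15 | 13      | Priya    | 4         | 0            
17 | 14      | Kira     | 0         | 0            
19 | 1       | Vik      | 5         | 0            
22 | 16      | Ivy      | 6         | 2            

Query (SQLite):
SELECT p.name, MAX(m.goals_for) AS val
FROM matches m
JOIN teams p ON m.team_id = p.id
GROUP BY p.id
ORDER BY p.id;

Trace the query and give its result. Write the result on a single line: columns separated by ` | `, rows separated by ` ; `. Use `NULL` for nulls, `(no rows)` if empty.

Join each matches row to its teams via team_id.
Group joined rows by teams.id; compute MAX(m.goals_for) per group.
  1: ids {19} → MAX(m.goals_for)=5
  12: ids {9} → MAX(m.goals_for)=5
  13: ids {1, 6, 15} → MAX(m.goals_for)=4
  14: ids {17} → MAX(m.goals_for)=0
  16: ids {2, 10, 22} → MAX(m.goals_for)=6

Gear | 5 ; Lens | 5 ; Panel | 4 ; Frame | 0 ; Bolt | 6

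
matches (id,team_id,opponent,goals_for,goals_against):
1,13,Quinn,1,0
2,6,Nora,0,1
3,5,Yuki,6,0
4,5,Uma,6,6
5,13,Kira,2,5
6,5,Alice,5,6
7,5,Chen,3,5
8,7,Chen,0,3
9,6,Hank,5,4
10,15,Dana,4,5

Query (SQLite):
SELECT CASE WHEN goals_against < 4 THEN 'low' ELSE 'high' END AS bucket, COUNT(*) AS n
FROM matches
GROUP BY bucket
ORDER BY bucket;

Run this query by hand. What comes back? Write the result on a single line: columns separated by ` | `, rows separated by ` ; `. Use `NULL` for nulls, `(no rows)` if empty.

high | 6 ; low | 4

Bucket rows by goals_against < 4 → 'low' else 'high'; count each bucket.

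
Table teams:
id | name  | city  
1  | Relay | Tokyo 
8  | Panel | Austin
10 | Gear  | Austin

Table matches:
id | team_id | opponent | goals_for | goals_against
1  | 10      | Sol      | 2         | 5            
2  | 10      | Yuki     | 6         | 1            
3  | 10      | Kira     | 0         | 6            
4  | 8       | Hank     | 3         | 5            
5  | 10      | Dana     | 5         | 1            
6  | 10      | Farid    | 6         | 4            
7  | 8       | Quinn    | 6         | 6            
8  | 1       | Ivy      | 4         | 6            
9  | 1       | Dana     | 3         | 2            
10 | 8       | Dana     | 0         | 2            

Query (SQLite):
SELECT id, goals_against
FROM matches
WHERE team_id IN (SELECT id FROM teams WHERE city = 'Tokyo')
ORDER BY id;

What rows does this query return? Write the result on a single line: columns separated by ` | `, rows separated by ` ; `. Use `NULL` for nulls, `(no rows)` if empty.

8 | 6 ; 9 | 2

Inner query: teams.id where city = 'Tokyo'.
Outer: keep matches rows whose team_id is in that set.
Inner query → {1}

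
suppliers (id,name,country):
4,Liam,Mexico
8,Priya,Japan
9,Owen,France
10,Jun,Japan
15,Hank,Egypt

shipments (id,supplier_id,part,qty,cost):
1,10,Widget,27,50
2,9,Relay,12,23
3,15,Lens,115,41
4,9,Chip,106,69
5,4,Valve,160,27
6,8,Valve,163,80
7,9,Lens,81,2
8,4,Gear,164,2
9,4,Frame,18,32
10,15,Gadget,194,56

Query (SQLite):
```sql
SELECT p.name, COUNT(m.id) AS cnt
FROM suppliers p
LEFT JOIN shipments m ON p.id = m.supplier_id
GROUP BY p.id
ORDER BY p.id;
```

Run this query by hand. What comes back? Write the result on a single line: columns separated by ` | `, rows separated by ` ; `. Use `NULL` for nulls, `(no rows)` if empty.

Liam | 3 ; Priya | 1 ; Owen | 3 ; Jun | 1 ; Hank | 2

LEFT JOIN keeps every suppliers row; unmatched ones get NULL for shipments columns.
Group by suppliers.id and compute COUNT(m.id). COUNT(col) of an all-NULL group is 0.
  4: ids {5, 8, 9} → COUNT(m.id)=3
  8: ids {6} → COUNT(m.id)=1
  9: ids {2, 4, 7} → COUNT(m.id)=3
  10: ids {1} → COUNT(m.id)=1
  15: ids {3, 10} → COUNT(m.id)=2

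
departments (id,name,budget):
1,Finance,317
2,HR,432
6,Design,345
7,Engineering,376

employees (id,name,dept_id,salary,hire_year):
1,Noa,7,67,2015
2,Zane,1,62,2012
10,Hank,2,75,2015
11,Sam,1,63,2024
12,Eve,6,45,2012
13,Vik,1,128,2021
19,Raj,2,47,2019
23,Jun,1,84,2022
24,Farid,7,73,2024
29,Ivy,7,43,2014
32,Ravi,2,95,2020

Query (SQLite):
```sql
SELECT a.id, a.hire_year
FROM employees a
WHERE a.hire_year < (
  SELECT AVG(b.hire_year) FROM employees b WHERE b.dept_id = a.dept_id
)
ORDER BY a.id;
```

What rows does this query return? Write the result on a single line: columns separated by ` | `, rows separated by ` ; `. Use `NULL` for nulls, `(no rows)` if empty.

1 | 2015 ; 2 | 2012 ; 10 | 2015 ; 29 | 2014

For each employees row a, compute AVG(hire_year) over rows sharing a.dept_id.
Keep row a if a.hire_year < that per-group AVG.
  dept_id=1: AVG(hire_year) = 2019.75
  dept_id=2: AVG(hire_year) = 2018.0
  dept_id=6: AVG(hire_year) = 2012.0
  dept_id=7: AVG(hire_year) = 2017.666667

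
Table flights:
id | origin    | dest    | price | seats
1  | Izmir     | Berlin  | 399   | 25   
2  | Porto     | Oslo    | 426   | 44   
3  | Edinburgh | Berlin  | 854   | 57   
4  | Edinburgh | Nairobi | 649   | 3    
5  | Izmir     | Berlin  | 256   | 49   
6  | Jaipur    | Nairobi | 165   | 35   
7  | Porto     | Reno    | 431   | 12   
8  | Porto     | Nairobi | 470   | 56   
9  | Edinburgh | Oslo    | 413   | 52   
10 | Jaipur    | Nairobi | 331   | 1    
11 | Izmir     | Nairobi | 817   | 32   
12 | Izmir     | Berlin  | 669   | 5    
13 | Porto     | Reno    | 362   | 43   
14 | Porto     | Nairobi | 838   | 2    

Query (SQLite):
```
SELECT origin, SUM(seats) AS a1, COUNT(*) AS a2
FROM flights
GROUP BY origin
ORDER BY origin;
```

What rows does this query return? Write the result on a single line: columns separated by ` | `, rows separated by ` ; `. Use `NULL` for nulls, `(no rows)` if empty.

Group flights by origin.
Per group compute: SUM(seats), COUNT(*).
  Edinburgh: ids {3, 4, 9} → SUM(seats)=112, COUNT(*)=3
  Izmir: ids {1, 5, 11, 12} → SUM(seats)=111, COUNT(*)=4
  Jaipur: ids {6, 10} → SUM(seats)=36, COUNT(*)=2
  Porto: ids {2, 7, 8, 13, 14} → SUM(seats)=157, COUNT(*)=5

Edinburgh | 112 | 3 ; Izmir | 111 | 4 ; Jaipur | 36 | 2 ; Porto | 157 | 5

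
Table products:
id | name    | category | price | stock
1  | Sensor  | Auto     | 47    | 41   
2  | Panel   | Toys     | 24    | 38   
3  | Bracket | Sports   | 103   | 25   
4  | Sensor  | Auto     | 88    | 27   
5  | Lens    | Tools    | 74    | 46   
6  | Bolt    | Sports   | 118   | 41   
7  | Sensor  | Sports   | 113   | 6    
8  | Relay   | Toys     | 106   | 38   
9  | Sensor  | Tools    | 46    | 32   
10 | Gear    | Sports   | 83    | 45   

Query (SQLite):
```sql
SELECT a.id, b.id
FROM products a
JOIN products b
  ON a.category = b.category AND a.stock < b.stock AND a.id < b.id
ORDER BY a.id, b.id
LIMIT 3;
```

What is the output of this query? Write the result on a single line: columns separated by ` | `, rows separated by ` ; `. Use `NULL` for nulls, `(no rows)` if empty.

3 | 6 ; 3 | 10 ; 6 | 10

Pairs (a,b) with same category, a.stock < b.stock, a.id < b.id.
category groups: Auto:{1,4} Sports:{3,6,7,10} Tools:{5,9} Toys:{2,8}
Ordered by (a.id, b.id); first 3.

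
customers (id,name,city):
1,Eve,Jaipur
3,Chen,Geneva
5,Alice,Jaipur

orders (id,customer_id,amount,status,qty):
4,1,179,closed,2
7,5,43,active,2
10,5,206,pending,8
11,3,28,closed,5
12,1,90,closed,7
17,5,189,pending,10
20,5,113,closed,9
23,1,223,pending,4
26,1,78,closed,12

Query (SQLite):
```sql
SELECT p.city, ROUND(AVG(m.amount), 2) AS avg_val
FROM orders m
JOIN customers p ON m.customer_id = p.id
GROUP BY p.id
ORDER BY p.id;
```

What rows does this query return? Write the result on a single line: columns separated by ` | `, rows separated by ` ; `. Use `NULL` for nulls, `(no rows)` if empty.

Jaipur | 142.5 ; Geneva | 28 ; Jaipur | 137.75

Join each orders row to its customers via customer_id.
Group joined rows by customers.id; compute ROUND(AVG(m.amount), 2) per group.
  1: ids {4, 12, 23, 26} → ROUND(AVG(m.amount), 2)=142.5
  3: ids {11} → ROUND(AVG(m.amount), 2)=28
  5: ids {7, 10, 17, 20} → ROUND(AVG(m.amount), 2)=137.75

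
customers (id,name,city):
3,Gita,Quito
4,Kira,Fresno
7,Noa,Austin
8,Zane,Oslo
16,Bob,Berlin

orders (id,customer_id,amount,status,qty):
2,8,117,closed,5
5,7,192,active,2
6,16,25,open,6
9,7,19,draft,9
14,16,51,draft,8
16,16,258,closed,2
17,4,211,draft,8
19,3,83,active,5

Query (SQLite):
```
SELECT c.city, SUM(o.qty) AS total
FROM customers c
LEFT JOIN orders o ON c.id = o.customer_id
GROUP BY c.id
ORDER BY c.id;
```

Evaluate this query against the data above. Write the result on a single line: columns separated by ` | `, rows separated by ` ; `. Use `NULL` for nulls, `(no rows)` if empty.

Quito | 5 ; Fresno | 8 ; Austin | 11 ; Oslo | 5 ; Berlin | 16

LEFT JOIN keeps every customers row; unmatched ones get NULL for orders columns.
Group by customers.id and compute SUM(o.qty). SUM over an all-NULL group is NULL.
  3: ids {19} → SUM(o.qty)=5
  4: ids {17} → SUM(o.qty)=8
  7: ids {5, 9} → SUM(o.qty)=11
  8: ids {2} → SUM(o.qty)=5
  16: ids {6, 14, 16} → SUM(o.qty)=16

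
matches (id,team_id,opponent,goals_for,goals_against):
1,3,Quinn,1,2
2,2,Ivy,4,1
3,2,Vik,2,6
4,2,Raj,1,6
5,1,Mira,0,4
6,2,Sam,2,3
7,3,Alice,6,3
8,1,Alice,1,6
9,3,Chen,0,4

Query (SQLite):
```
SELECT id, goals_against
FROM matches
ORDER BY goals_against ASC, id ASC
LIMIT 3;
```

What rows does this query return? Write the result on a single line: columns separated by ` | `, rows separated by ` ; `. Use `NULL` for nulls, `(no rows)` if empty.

2 | 1 ; 1 | 2 ; 6 | 3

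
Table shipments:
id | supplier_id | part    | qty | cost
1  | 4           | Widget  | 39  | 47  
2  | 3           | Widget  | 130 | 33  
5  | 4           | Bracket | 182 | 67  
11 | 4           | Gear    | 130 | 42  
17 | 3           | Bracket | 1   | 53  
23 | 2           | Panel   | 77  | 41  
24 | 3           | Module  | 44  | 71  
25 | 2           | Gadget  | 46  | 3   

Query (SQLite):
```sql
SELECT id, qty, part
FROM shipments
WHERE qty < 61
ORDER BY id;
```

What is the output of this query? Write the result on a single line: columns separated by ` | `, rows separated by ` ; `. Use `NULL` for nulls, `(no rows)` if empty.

qty < 61: ids {1, 17, 24, 25}

1 | 39 | Widget ; 17 | 1 | Bracket ; 24 | 44 | Module ; 25 | 46 | Gadget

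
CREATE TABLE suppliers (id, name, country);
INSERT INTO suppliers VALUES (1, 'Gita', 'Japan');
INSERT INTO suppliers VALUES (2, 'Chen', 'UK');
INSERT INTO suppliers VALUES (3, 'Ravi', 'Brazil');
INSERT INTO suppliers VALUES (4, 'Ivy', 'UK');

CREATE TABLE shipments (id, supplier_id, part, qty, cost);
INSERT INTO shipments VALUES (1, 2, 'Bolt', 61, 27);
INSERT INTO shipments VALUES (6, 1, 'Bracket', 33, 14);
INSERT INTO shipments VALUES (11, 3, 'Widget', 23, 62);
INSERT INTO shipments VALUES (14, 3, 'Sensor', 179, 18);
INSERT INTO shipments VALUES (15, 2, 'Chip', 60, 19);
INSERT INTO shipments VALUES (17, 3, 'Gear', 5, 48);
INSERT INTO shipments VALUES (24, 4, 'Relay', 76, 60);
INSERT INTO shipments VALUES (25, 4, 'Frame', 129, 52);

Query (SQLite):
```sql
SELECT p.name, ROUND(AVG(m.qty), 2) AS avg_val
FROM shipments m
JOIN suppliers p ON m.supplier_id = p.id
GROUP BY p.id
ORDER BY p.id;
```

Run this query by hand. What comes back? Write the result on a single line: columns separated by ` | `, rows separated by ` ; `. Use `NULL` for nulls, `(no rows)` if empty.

Join each shipments row to its suppliers via supplier_id.
Group joined rows by suppliers.id; compute ROUND(AVG(m.qty), 2) per group.
  1: ids {6} → ROUND(AVG(m.qty), 2)=33
  2: ids {1, 15} → ROUND(AVG(m.qty), 2)=60.5
  3: ids {11, 14, 17} → ROUND(AVG(m.qty), 2)=69
  4: ids {24, 25} → ROUND(AVG(m.qty), 2)=102.5

Gita | 33 ; Chen | 60.5 ; Ravi | 69 ; Ivy | 102.5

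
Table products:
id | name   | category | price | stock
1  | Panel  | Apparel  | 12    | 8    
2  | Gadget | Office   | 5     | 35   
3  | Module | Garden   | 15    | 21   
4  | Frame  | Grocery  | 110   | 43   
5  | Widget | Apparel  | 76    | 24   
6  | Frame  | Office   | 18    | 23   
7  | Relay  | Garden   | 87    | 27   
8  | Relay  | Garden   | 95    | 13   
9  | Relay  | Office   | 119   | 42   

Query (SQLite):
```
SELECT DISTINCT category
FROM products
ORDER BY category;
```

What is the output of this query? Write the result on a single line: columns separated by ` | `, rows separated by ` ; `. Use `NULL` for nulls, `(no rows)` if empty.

Apparel ; Garden ; Grocery ; Office

Collect distinct category values from products.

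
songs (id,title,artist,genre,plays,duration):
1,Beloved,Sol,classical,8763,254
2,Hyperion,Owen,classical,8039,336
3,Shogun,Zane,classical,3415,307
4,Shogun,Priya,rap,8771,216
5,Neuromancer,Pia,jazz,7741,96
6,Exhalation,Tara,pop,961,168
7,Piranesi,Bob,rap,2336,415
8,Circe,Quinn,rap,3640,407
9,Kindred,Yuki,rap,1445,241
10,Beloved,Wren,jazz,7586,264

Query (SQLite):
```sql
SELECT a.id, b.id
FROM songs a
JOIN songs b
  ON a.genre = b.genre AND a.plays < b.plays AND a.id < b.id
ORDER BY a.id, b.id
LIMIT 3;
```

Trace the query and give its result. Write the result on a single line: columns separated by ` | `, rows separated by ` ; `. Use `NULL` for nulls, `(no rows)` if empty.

Pairs (a,b) with same genre, a.plays < b.plays, a.id < b.id.
genre groups: classical:{1,2,3} jazz:{5,10} pop:{6} rap:{4,7,8,9}
Ordered by (a.id, b.id); first 3.

7 | 8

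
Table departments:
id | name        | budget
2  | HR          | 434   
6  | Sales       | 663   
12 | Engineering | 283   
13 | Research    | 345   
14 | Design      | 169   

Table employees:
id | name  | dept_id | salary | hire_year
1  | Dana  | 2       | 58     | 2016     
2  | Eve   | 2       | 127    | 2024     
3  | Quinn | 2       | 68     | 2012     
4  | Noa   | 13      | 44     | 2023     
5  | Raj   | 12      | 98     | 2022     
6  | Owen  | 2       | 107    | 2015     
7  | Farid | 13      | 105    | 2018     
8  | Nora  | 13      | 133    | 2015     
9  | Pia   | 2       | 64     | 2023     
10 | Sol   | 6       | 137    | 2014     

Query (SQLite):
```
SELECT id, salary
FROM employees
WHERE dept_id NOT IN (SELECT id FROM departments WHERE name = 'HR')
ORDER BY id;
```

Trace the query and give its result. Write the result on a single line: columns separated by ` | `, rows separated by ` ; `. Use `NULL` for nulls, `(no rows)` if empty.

Inner query: departments.id where name = 'HR'.
Outer: keep employees rows whose dept_id is not in that set.
Inner query → {2}

4 | 44 ; 5 | 98 ; 7 | 105 ; 8 | 133 ; 10 | 137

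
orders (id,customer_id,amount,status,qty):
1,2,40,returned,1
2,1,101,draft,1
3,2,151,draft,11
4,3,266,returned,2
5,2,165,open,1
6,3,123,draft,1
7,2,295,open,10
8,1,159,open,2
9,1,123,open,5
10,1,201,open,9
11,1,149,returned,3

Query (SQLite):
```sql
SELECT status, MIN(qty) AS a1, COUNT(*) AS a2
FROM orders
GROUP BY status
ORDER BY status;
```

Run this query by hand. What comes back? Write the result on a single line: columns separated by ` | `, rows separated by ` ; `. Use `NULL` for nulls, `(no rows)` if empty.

draft | 1 | 3 ; open | 1 | 5 ; returned | 1 | 3

Group orders by status.
Per group compute: MIN(qty), COUNT(*).
  draft: ids {2, 3, 6} → MIN(qty)=1, COUNT(*)=3
  open: ids {5, 7, 8, 9, 10} → MIN(qty)=1, COUNT(*)=5
  returned: ids {1, 4, 11} → MIN(qty)=1, COUNT(*)=3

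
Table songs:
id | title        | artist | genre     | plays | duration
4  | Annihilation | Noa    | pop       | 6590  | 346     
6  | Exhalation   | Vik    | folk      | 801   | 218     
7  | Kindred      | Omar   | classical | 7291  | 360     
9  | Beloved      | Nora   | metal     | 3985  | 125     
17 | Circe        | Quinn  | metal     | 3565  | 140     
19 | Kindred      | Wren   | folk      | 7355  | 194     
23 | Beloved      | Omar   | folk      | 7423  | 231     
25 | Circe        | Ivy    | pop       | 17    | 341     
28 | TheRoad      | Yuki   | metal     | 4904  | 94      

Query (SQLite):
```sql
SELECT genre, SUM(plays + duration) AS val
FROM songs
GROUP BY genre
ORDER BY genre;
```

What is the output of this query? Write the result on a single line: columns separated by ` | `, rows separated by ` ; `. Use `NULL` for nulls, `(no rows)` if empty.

classical | 7651 ; folk | 16222 ; metal | 12813 ; pop | 7294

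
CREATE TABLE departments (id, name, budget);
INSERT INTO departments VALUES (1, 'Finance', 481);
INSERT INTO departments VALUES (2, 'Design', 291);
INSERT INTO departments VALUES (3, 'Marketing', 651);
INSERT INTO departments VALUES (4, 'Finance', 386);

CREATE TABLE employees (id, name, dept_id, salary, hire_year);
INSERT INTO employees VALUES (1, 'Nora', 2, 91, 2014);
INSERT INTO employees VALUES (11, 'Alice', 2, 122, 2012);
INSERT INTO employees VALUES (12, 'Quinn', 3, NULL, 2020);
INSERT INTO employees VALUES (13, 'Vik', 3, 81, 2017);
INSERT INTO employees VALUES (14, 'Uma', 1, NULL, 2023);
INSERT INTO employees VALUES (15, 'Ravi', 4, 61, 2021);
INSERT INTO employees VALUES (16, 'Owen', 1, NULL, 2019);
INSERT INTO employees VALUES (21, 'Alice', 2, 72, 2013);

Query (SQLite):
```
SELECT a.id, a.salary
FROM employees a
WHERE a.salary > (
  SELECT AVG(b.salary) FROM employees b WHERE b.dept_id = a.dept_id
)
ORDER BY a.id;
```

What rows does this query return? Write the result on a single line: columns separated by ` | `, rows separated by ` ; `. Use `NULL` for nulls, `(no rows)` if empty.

11 | 122

For each employees row a, compute AVG(salary) over rows sharing a.dept_id.
Keep row a if a.salary > that per-group AVG.
  dept_id=1: AVG(salary) = NULL
  dept_id=2: AVG(salary) = 95.0
  dept_id=3: AVG(salary) = 81.0
  dept_id=4: AVG(salary) = 61.0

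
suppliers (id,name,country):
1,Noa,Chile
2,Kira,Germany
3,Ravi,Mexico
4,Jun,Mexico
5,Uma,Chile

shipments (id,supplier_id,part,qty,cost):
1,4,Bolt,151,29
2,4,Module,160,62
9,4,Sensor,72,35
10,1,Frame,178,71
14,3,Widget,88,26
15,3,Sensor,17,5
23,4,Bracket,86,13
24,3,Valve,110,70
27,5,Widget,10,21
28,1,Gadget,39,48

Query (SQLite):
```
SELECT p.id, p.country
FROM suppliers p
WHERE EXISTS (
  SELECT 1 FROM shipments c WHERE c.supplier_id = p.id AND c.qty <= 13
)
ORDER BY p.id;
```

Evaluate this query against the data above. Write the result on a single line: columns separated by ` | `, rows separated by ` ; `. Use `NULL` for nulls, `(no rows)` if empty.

For each suppliers row, check whether any shipments with matching supplier_id has qty <= 13.
Keep rows where that is true.

5 | Chile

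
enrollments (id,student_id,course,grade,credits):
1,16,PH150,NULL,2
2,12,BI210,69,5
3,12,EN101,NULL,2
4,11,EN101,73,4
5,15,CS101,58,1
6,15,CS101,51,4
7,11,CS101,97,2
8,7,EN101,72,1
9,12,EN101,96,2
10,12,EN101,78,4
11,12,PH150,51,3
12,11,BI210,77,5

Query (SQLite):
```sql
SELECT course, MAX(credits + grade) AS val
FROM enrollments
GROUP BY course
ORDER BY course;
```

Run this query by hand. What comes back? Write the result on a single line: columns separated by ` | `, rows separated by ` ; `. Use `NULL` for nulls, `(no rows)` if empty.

For each row compute credits + grade.
Group by course; take MAX of the expression per group.
  BI210: ids {2, 12} → MAX(credits + grade)=82
  CS101: ids {5, 6, 7} → MAX(credits + grade)=99
  EN101: ids {3, 4, 8, 9, 10} → MAX(credits + grade)=98
  PH150: ids {1, 11} → MAX(credits + grade)=54

BI210 | 82 ; CS101 | 99 ; EN101 | 98 ; PH150 | 54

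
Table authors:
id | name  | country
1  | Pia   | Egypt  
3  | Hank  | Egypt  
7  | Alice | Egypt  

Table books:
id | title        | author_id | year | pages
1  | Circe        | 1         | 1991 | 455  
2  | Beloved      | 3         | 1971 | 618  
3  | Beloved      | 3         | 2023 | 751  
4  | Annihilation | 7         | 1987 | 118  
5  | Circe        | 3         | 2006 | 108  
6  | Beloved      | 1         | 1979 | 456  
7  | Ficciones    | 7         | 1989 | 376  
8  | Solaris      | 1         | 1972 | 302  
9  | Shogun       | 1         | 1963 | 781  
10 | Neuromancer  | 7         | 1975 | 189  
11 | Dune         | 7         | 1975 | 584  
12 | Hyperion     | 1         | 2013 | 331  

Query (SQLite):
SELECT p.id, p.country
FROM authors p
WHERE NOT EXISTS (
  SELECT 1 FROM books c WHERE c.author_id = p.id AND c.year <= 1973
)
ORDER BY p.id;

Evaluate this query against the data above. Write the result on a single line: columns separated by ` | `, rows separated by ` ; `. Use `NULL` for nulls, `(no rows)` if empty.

For each authors row, check whether any books with matching author_id has year <= 1973.
Keep rows where that is false.

7 | Egypt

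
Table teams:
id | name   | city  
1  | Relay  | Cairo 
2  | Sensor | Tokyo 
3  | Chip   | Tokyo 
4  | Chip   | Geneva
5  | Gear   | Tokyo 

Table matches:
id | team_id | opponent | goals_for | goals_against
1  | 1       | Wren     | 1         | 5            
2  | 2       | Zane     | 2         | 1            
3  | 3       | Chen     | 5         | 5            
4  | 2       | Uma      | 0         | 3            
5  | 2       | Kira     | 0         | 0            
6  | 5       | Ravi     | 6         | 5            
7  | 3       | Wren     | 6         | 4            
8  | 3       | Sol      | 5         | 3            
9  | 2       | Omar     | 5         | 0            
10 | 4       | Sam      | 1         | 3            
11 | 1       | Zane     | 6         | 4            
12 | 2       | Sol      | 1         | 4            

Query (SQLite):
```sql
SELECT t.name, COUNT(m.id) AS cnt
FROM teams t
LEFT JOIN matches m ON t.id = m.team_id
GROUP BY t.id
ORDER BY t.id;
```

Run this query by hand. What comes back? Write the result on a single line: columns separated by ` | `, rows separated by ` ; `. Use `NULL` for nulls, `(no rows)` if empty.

LEFT JOIN keeps every teams row; unmatched ones get NULL for matches columns.
Group by teams.id and compute COUNT(m.id). COUNT(col) of an all-NULL group is 0.
  1: ids {1, 11} → COUNT(m.id)=2
  2: ids {2, 4, 5, 9, 12} → COUNT(m.id)=5
  3: ids {3, 7, 8} → COUNT(m.id)=3
  4: ids {10} → COUNT(m.id)=1
  5: ids {6} → COUNT(m.id)=1

Relay | 2 ; Sensor | 5 ; Chip | 3 ; Chip | 1 ; Gear | 1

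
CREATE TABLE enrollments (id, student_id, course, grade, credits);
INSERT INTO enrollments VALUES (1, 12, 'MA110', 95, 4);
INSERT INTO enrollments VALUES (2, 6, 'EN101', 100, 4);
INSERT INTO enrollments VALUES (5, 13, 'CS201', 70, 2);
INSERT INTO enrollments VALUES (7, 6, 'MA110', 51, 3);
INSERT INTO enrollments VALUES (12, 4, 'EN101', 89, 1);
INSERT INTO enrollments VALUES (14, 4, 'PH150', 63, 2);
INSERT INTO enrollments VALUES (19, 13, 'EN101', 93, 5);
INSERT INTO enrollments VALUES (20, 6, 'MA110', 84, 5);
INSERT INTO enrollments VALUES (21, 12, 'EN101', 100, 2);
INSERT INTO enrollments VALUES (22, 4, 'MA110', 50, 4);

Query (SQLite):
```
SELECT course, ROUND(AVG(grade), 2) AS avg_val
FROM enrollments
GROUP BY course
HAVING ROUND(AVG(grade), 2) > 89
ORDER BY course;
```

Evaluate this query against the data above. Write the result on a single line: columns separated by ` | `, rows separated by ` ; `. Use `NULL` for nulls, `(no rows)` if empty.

Partition enrollments by course; compute ROUND(AVG(grade), 2) within each group.
HAVING: keep groups where ROUND(AVG(grade), 2) > 89.
  CS201: ids {5} → ROUND(AVG(grade), 2)=70
  EN101: ids {2, 12, 19, 21} → ROUND(AVG(grade), 2)=95.5
  MA110: ids {1, 7, 20, 22} → ROUND(AVG(grade), 2)=70
  PH150: ids {14} → ROUND(AVG(grade), 2)=63

EN101 | 95.5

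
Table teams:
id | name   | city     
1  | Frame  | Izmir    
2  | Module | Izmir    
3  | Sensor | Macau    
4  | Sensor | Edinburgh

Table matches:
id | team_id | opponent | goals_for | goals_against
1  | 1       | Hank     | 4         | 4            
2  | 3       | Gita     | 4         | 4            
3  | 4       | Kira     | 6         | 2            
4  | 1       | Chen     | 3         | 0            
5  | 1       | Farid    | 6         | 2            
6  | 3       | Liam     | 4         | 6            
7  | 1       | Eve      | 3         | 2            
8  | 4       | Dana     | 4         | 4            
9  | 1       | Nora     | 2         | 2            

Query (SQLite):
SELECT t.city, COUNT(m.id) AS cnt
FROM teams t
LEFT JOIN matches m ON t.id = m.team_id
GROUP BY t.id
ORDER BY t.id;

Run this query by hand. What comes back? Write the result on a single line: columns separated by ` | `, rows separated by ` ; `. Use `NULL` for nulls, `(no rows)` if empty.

Izmir | 5 ; Izmir | 0 ; Macau | 2 ; Edinburgh | 2

LEFT JOIN keeps every teams row; unmatched ones get NULL for matches columns.
Group by teams.id and compute COUNT(m.id). COUNT(col) of an all-NULL group is 0.
  1: ids {1, 4, 5, 7, 9} → COUNT(m.id)=5
  2: ids {—} → COUNT(m.id)=0
  3: ids {2, 6} → COUNT(m.id)=2
  4: ids {3, 8} → COUNT(m.id)=2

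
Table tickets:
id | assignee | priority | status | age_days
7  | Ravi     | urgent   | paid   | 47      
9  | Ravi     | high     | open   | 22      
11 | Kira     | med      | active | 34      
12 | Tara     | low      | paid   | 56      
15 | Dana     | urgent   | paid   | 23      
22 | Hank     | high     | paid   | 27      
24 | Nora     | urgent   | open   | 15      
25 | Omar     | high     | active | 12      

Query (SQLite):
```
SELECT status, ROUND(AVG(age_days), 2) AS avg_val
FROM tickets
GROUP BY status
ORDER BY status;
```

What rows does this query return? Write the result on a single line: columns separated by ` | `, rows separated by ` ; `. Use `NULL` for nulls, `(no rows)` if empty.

Partition tickets by status; compute ROUND(AVG(age_days), 2) within each group.
  active: ids {11, 25} → ROUND(AVG(age_days), 2)=23
  open: ids {9, 24} → ROUND(AVG(age_days), 2)=18.5
  paid: ids {7, 12, 15, 22} → ROUND(AVG(age_days), 2)=38.25

active | 23 ; open | 18.5 ; paid | 38.25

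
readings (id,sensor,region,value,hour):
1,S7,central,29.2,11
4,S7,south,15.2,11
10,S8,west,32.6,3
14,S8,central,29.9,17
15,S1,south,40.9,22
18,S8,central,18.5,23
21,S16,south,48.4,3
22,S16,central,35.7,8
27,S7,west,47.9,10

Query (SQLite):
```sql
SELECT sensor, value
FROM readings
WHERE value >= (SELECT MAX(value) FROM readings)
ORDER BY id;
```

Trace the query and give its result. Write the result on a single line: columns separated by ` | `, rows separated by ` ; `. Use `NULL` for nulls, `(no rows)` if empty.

S16 | 48.4

Scalar subquery: MAX(value) over all readings rows = 48.4.
Keep rows where value >= that value.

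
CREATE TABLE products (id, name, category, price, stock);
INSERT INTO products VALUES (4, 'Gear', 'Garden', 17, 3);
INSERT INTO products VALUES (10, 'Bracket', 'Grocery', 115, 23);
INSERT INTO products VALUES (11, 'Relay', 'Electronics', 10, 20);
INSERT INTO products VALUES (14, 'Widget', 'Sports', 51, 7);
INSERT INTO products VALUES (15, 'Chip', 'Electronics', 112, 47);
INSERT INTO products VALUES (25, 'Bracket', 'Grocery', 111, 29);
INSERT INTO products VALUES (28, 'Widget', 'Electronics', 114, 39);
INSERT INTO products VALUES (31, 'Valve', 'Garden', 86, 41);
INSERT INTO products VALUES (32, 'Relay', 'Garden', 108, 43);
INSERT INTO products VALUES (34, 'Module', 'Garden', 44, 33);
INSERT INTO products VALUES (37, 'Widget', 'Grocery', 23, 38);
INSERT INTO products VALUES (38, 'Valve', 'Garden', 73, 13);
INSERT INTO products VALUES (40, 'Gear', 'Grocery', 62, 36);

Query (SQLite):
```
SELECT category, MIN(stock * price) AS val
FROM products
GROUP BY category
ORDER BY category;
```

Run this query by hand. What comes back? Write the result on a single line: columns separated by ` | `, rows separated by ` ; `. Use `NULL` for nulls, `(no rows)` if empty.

For each row compute stock * price.
Group by category; take MIN of the expression per group.
  Electronics: ids {11, 15, 28} → MIN(stock * price)=200
  Garden: ids {4, 31, 32, 34, 38} → MIN(stock * price)=51
  Grocery: ids {10, 25, 37, 40} → MIN(stock * price)=874
  Sports: ids {14} → MIN(stock * price)=357

Electronics | 200 ; Garden | 51 ; Grocery | 874 ; Sports | 357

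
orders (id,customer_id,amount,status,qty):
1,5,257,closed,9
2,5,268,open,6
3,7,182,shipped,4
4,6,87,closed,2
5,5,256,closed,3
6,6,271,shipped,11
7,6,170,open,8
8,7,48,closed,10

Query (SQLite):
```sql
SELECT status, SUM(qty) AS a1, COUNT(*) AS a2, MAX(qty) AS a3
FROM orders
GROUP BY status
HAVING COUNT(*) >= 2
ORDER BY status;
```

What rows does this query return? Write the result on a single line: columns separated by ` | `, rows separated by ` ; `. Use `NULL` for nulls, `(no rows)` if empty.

closed | 24 | 4 | 10 ; open | 14 | 2 | 8 ; shipped | 15 | 2 | 11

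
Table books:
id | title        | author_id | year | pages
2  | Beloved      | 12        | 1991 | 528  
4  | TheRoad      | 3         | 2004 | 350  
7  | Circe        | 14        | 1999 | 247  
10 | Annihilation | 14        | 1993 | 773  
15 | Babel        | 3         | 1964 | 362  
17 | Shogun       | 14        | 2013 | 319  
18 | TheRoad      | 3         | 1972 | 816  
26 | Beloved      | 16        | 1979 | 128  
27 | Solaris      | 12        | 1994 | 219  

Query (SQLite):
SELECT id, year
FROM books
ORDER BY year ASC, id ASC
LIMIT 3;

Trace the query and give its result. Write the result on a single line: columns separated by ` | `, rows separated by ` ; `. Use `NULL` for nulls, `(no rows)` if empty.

15 | 1964 ; 18 | 1972 ; 26 | 1979

Sort by year asc, tiebreak id asc: (1964, id=15), (1972, id=18), (1979, id=26), (1991, id=2), (1993, id=10), (1994, id=27) …. Take first 3.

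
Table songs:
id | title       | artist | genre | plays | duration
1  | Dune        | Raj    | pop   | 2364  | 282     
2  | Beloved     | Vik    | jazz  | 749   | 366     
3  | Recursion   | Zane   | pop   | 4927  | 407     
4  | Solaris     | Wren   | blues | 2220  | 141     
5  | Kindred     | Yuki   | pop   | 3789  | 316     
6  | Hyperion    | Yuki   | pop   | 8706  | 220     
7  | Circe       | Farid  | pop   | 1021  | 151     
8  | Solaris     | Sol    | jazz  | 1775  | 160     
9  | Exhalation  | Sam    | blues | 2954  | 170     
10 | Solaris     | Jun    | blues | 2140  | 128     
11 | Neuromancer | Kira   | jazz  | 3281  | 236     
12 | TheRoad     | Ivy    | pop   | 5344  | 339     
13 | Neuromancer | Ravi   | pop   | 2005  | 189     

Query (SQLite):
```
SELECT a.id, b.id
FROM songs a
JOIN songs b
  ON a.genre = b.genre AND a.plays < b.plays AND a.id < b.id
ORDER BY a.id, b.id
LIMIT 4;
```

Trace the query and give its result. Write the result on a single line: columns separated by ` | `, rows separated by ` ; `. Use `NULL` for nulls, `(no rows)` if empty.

1 | 3 ; 1 | 5 ; 1 | 6 ; 1 | 12

Pairs (a,b) with same genre, a.plays < b.plays, a.id < b.id.
genre groups: blues:{4,9,10} jazz:{2,8,11} pop:{1,3,5,6,7,12,13}
Ordered by (a.id, b.id); first 4.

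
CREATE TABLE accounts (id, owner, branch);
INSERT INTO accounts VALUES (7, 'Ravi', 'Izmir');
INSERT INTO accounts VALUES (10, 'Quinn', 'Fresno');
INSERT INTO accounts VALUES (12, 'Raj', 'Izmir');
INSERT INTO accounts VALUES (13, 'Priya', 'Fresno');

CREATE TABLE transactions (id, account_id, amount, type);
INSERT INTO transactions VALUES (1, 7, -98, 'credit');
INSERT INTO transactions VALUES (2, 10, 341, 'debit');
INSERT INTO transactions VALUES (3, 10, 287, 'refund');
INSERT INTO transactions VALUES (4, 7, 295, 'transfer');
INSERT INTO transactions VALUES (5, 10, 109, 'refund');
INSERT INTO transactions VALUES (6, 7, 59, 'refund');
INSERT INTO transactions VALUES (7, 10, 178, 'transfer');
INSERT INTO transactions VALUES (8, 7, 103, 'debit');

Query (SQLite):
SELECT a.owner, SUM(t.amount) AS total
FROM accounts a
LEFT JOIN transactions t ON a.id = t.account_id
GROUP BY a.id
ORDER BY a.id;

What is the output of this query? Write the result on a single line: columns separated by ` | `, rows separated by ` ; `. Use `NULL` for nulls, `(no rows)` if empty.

Ravi | 359 ; Quinn | 915 ; Raj | NULL ; Priya | NULL

LEFT JOIN keeps every accounts row; unmatched ones get NULL for transactions columns.
Group by accounts.id and compute SUM(t.amount). SUM over an all-NULL group is NULL.
  7: ids {1, 4, 6, 8} → SUM(t.amount)=359
  10: ids {2, 3, 5, 7} → SUM(t.amount)=915
  12: ids {—} → SUM(t.amount)=NULL
  13: ids {—} → SUM(t.amount)=NULL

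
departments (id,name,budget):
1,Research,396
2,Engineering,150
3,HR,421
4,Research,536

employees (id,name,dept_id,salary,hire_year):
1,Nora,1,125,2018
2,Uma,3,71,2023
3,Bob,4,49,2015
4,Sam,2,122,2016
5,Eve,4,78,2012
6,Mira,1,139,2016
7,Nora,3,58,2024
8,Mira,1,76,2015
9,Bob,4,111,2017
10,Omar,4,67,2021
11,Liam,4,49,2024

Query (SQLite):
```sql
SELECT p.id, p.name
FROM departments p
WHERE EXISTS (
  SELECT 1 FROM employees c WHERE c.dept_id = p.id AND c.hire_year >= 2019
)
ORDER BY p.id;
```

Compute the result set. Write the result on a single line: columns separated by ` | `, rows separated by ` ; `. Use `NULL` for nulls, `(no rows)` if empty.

3 | HR ; 4 | Research

For each departments row, check whether any employees with matching dept_id has hire_year >= 2019.
Keep rows where that is true.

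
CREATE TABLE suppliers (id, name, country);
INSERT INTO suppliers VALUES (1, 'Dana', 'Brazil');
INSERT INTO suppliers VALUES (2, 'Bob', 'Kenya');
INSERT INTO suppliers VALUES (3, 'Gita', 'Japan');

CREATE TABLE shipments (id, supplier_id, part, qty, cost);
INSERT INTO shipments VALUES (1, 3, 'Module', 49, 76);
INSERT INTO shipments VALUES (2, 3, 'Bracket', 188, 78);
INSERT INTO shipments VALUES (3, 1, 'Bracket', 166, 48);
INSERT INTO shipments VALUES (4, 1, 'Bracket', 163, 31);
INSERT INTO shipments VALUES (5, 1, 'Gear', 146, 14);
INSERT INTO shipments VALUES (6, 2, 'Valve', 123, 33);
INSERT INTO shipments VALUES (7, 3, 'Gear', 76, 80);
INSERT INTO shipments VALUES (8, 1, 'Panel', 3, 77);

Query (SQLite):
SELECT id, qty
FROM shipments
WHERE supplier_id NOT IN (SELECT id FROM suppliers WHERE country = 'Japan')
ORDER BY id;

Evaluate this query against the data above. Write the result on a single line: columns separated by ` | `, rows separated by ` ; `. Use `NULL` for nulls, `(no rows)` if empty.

Inner query: suppliers.id where country = 'Japan'.
Outer: keep shipments rows whose supplier_id is not in that set.
Inner query → {3}

3 | 166 ; 4 | 163 ; 5 | 146 ; 6 | 123 ; 8 | 3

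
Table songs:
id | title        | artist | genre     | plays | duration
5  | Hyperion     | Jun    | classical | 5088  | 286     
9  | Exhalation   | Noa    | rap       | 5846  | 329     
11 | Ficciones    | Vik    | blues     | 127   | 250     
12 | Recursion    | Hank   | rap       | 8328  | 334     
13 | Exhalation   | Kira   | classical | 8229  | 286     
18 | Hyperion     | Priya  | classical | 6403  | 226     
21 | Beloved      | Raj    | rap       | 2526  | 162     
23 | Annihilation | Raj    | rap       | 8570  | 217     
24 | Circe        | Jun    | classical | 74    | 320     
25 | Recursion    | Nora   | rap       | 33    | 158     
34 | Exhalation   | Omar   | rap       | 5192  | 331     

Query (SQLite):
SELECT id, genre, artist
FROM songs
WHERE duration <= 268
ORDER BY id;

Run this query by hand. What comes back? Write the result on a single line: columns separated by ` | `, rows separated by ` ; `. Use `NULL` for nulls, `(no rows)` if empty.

11 | blues | Vik ; 18 | classical | Priya ; 21 | rap | Raj ; 23 | rap | Raj ; 25 | rap | Nora

duration <= 268: ids {11, 18, 21, 23, 25}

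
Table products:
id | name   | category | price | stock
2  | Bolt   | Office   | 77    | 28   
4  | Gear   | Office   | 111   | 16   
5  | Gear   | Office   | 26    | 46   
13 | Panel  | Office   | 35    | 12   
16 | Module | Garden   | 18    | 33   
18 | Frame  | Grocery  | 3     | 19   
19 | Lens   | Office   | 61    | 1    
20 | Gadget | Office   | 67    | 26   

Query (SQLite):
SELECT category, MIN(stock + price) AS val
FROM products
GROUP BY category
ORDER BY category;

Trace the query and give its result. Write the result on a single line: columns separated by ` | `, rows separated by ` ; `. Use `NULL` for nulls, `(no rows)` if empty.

For each row compute stock + price.
Group by category; take MIN of the expression per group.
  Garden: ids {16} → MIN(stock + price)=51
  Grocery: ids {18} → MIN(stock + price)=22
  Office: ids {2, 4, 5, 13, 19, 20} → MIN(stock + price)=47

Garden | 51 ; Grocery | 22 ; Office | 47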